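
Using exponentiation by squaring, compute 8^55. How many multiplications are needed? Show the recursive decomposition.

Computing 8^55 by squaring (build up from 8^1; each line after the first costs one multiplication):

8^1 = 8
8^2 = (8^1)^2 = 8^2 = 64
8^3 = 8 * 8^2 = 8 * 64 = 512
8^6 = (8^3)^2 = 512^2 = 262144
8^12 = (8^6)^2 = 262144^2 = 68719476736
8^13 = 8 * 8^12 = 8 * 68719476736 = 549755813888
8^26 = (8^13)^2 = 549755813888^2 = 302231454903657293676544
8^27 = 8 * 8^26 = 8 * 302231454903657293676544 = 2417851639229258349412352
8^54 = (8^27)^2 = 2417851639229258349412352^2 = 5846006549323611672814739330865132078623730171904
8^55 = 8 * 8^54 = 8 * 5846006549323611672814739330865132078623730171904 = 46768052394588893382517914646921056628989841375232

Result: 46768052394588893382517914646921056628989841375232
Multiplications needed: 9 (9 lines after 8^1)

8^55 = 46768052394588893382517914646921056628989841375232. Using exponentiation by squaring, this requires 9 multiplications. The key idea: if the exponent is even, square the half-power; if odd, multiply by the base once.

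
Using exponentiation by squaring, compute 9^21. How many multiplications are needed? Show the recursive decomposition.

Computing 9^21 by squaring (build up from 9^1; each line after the first costs one multiplication):

9^1 = 9
9^2 = (9^1)^2 = 9^2 = 81
9^4 = (9^2)^2 = 81^2 = 6561
9^5 = 9 * 9^4 = 9 * 6561 = 59049
9^10 = (9^5)^2 = 59049^2 = 3486784401
9^20 = (9^10)^2 = 3486784401^2 = 12157665459056928801
9^21 = 9 * 9^20 = 9 * 12157665459056928801 = 109418989131512359209

Result: 109418989131512359209
Multiplications needed: 6 (6 lines after 9^1)

9^21 = 109418989131512359209. Using exponentiation by squaring, this requires 6 multiplications. The key idea: if the exponent is even, square the half-power; if odd, multiply by the base once.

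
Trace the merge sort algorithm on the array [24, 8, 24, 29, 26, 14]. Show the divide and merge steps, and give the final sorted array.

Merge sort trace:

Split: [24, 8, 24, 29, 26, 14] -> [24, 8, 24] and [29, 26, 14]
  Split: [24, 8, 24] -> [24] and [8, 24]
    Split: [8, 24] -> [8] and [24]
    Merge: [8] + [24] -> [8, 24]
  Merge: [24] + [8, 24] -> [8, 24, 24]
  Split: [29, 26, 14] -> [29] and [26, 14]
    Split: [26, 14] -> [26] and [14]
    Merge: [26] + [14] -> [14, 26]
  Merge: [29] + [14, 26] -> [14, 26, 29]
Merge: [8, 24, 24] + [14, 26, 29] -> [8, 14, 24, 24, 26, 29]

Final sorted array: [8, 14, 24, 24, 26, 29]

The merge sort proceeds by recursively splitting the array and merging sorted halves.
After all merges, the sorted array is [8, 14, 24, 24, 26, 29].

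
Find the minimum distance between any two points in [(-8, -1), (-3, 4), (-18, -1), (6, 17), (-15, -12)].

Computing all pairwise distances among 5 points:

d((-8, -1), (-3, 4)) = 7.0711 <-- minimum
d((-8, -1), (-18, -1)) = 10.0
d((-8, -1), (6, 17)) = 22.8035
d((-8, -1), (-15, -12)) = 13.0384
d((-3, 4), (-18, -1)) = 15.8114
d((-3, 4), (6, 17)) = 15.8114
d((-3, 4), (-15, -12)) = 20.0
d((-18, -1), (6, 17)) = 30.0
d((-18, -1), (-15, -12)) = 11.4018
d((6, 17), (-15, -12)) = 35.805

Closest pair: (-8, -1) and (-3, 4) with distance 7.0711

The closest pair is (-8, -1) and (-3, 4) with Euclidean distance 7.0711. For 5 points, brute-force pairwise comparison is shown above. For large n, the divide-and-conquer algorithm (sort by x, recurse on halves, check the dividing strip) achieves O(n log n).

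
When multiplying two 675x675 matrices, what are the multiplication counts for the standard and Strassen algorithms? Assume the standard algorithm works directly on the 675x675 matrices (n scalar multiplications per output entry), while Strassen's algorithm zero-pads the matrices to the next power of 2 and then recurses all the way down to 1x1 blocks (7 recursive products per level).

Matrix multiplication for 675x675 matrices:

Strassen's algorithm requires power-of-2 dimensions. Pad 675x675 to 1024x1024 (next power of 2).

Standard algorithm: 675^3 = 307546875 multiplications
Strassen's algorithm: 7^(log2(1024)) = 7^10 = 282475249 multiplications
Savings: 307546875 - 282475249 = 25071626 multiplications

Standard: 307546875 multiplications (675^3). Strassen: 282475249 multiplications (7^10, after padding to 1024x1024). Strassen reduces 8 recursive multiplications to 7 at each level.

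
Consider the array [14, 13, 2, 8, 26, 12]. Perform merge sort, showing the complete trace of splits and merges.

Merge sort trace:

Split: [14, 13, 2, 8, 26, 12] -> [14, 13, 2] and [8, 26, 12]
  Split: [14, 13, 2] -> [14] and [13, 2]
    Split: [13, 2] -> [13] and [2]
    Merge: [13] + [2] -> [2, 13]
  Merge: [14] + [2, 13] -> [2, 13, 14]
  Split: [8, 26, 12] -> [8] and [26, 12]
    Split: [26, 12] -> [26] and [12]
    Merge: [26] + [12] -> [12, 26]
  Merge: [8] + [12, 26] -> [8, 12, 26]
Merge: [2, 13, 14] + [8, 12, 26] -> [2, 8, 12, 13, 14, 26]

Final sorted array: [2, 8, 12, 13, 14, 26]

The merge sort proceeds by recursively splitting the array and merging sorted halves.
After all merges, the sorted array is [2, 8, 12, 13, 14, 26].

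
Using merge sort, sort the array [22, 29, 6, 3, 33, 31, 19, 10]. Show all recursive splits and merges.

Merge sort trace:

Split: [22, 29, 6, 3, 33, 31, 19, 10] -> [22, 29, 6, 3] and [33, 31, 19, 10]
  Split: [22, 29, 6, 3] -> [22, 29] and [6, 3]
    Split: [22, 29] -> [22] and [29]
    Merge: [22] + [29] -> [22, 29]
    Split: [6, 3] -> [6] and [3]
    Merge: [6] + [3] -> [3, 6]
  Merge: [22, 29] + [3, 6] -> [3, 6, 22, 29]
  Split: [33, 31, 19, 10] -> [33, 31] and [19, 10]
    Split: [33, 31] -> [33] and [31]
    Merge: [33] + [31] -> [31, 33]
    Split: [19, 10] -> [19] and [10]
    Merge: [19] + [10] -> [10, 19]
  Merge: [31, 33] + [10, 19] -> [10, 19, 31, 33]
Merge: [3, 6, 22, 29] + [10, 19, 31, 33] -> [3, 6, 10, 19, 22, 29, 31, 33]

Final sorted array: [3, 6, 10, 19, 22, 29, 31, 33]

The merge sort proceeds by recursively splitting the array and merging sorted halves.
After all merges, the sorted array is [3, 6, 10, 19, 22, 29, 31, 33].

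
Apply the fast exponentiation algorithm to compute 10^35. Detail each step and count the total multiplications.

Computing 10^35 by squaring (build up from 10^1; each line after the first costs one multiplication):

10^1 = 10
10^2 = (10^1)^2 = 10^2 = 100
10^4 = (10^2)^2 = 100^2 = 10000
10^8 = (10^4)^2 = 10000^2 = 100000000
10^16 = (10^8)^2 = 100000000^2 = 10000000000000000
10^17 = 10 * 10^16 = 10 * 10000000000000000 = 100000000000000000
10^34 = (10^17)^2 = 100000000000000000^2 = 10000000000000000000000000000000000
10^35 = 10 * 10^34 = 10 * 10000000000000000000000000000000000 = 100000000000000000000000000000000000

Result: 100000000000000000000000000000000000
Multiplications needed: 7 (7 lines after 10^1)

10^35 = 100000000000000000000000000000000000. Using exponentiation by squaring, this requires 7 multiplications. The key idea: if the exponent is even, square the half-power; if odd, multiply by the base once.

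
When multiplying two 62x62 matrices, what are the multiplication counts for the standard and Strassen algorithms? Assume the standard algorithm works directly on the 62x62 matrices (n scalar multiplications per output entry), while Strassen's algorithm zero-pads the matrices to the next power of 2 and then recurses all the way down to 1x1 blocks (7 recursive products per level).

Matrix multiplication for 62x62 matrices:

Strassen's algorithm requires power-of-2 dimensions. Pad 62x62 to 64x64 (next power of 2).

Standard algorithm: 62^3 = 238328 multiplications
Strassen's algorithm: 7^(log2(64)) = 7^6 = 117649 multiplications
Savings: 238328 - 117649 = 120679 multiplications

Standard: 238328 multiplications (62^3). Strassen: 117649 multiplications (7^6, after padding to 64x64). Strassen reduces 8 recursive multiplications to 7 at each level.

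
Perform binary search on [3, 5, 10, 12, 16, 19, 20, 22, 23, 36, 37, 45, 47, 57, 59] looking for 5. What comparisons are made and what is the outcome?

Binary search for 5 in [3, 5, 10, 12, 16, 19, 20, 22, 23, 36, 37, 45, 47, 57, 59]:

lo=0, hi=14, mid=7, arr[mid]=22 -> 22 > 5, search left half
lo=0, hi=6, mid=3, arr[mid]=12 -> 12 > 5, search left half
lo=0, hi=2, mid=1, arr[mid]=5 -> Found target at index 1!

Binary search finds 5 at index 1 after 3 comparisons. The search repeatedly halves the search space by comparing with the middle element.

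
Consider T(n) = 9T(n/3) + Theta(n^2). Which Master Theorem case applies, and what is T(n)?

Master Theorem for T(n) = 9T(n/3) + O(n^2):

a = 9, b = 3, c = 2
log_b(a) = log_3(9) = 2.0000

Case 2: c = 2 = log_3(9) = 2.0000
T(n) = O(n^2 log n) = O(n^2 log n)

For T(n) = 9T(n/3) + O(n^2): log_3(9) = 2.0000. This is Case 2 of the Master Theorem (c = log_b(a), equal work at all levels), giving O(n^2 log n).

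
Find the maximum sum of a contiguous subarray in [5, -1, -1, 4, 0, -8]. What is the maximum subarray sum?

Using Kadane's algorithm on [5, -1, -1, 4, 0, -8]:

Scanning through the array:
Position 1 (value -1): max_ending_here = 4, max_so_far = 5
Position 2 (value -1): max_ending_here = 3, max_so_far = 5
Position 3 (value 4): max_ending_here = 7, max_so_far = 7
Position 4 (value 0): max_ending_here = 7, max_so_far = 7
Position 5 (value -8): max_ending_here = -1, max_so_far = 7

Maximum subarray: [5, -1, -1, 4]
Maximum sum: 7

The maximum subarray is [5, -1, -1, 4] with sum 7. This subarray runs from index 0 to index 3.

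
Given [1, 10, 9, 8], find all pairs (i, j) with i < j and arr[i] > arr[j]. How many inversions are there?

Finding inversions in [1, 10, 9, 8]:

(1, 2): arr[1]=10 > arr[2]=9
(1, 3): arr[1]=10 > arr[3]=8
(2, 3): arr[2]=9 > arr[3]=8

Total inversions: 3

The array has 3 inversion(s): (1,2), (1,3), (2,3). Each pair (i,j) satisfies i < j and arr[i] > arr[j].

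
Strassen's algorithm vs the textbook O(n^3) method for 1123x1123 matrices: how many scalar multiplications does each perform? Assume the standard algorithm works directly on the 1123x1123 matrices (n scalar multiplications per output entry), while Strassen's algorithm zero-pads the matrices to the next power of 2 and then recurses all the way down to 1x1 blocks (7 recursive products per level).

Matrix multiplication for 1123x1123 matrices:

Strassen's algorithm requires power-of-2 dimensions. Pad 1123x1123 to 2048x2048 (next power of 2).

Standard algorithm: 1123^3 = 1416247867 multiplications
Strassen's algorithm: 7^(log2(2048)) = 7^11 = 1977326743 multiplications
Difference: 1416247867 - 1977326743 = -561078876 (Strassen uses MORE here due to padding overhead — for small or just-over-power-of-2 n, padding can outweigh the per-level savings)

Standard: 1416247867 multiplications (1123^3). Strassen: 1977326743 multiplications (7^11, after padding to 2048x2048). Strassen reduces 8 recursive multiplications to 7 at each level.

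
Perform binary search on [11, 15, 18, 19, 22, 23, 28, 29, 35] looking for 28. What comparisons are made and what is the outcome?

Binary search for 28 in [11, 15, 18, 19, 22, 23, 28, 29, 35]:

lo=0, hi=8, mid=4, arr[mid]=22 -> 22 < 28, search right half
lo=5, hi=8, mid=6, arr[mid]=28 -> Found target at index 6!

Binary search finds 28 at index 6 after 2 comparisons. The search repeatedly halves the search space by comparing with the middle element.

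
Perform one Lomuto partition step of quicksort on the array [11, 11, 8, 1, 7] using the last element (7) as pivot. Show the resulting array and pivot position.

Lomuto partition with pivot = 7:

Initial array: [11, 11, 8, 1, 7]

arr[0]=11 > 7: no swap
arr[1]=11 > 7: no swap
arr[2]=8 > 7: no swap
arr[3]=1 <= 7: swap with position 0, array becomes [1, 11, 8, 11, 7]

Place pivot at position 1: [1, 7, 8, 11, 11]
Pivot position: 1

After partitioning with pivot 7, the array becomes [1, 7, 8, 11, 11]. The pivot is placed at index 1. All elements to the left of the pivot are <= 7, and all elements to the right are > 7.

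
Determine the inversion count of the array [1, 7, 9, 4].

Finding inversions in [1, 7, 9, 4]:

(1, 3): arr[1]=7 > arr[3]=4
(2, 3): arr[2]=9 > arr[3]=4

Total inversions: 2

The array has 2 inversion(s): (1,3), (2,3). Each pair (i,j) satisfies i < j and arr[i] > arr[j].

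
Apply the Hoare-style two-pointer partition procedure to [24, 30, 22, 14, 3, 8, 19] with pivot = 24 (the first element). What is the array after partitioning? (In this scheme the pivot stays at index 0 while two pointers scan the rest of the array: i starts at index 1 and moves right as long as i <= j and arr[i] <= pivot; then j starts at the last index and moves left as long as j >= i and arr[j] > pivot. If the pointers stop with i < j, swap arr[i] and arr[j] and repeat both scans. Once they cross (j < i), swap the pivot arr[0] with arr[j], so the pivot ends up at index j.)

Hoare-style two-pointer partition with pivot = 24:

Initial array: [24, 30, 22, 14, 3, 8, 19]

Pointers start at i = 1, j = 6.
i stops at index 1 (arr[1]=30 > 24), j stops at index 6 (arr[6]=19 <= 24): swap arr[1] and arr[6], array becomes [24, 19, 22, 14, 3, 8, 30]
i ends at 6, j ends at 5: the pointers have crossed (j < i), so scanning stops.

Swap pivot arr[0] with arr[5] to place pivot at position 5: [8, 19, 22, 14, 3, 24, 30]
Pivot position: 5

After partitioning with pivot 24, the array becomes [8, 19, 22, 14, 3, 24, 30]. The pivot is placed at index 5. All elements to the left of the pivot are <= 24, and all elements to the right are > 24.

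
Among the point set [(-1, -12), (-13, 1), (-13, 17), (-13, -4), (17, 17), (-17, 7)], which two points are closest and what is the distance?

Computing all pairwise distances among 6 points:

d((-1, -12), (-13, 1)) = 17.6918
d((-1, -12), (-13, 17)) = 31.3847
d((-1, -12), (-13, -4)) = 14.4222
d((-1, -12), (17, 17)) = 34.1321
d((-1, -12), (-17, 7)) = 24.8395
d((-13, 1), (-13, 17)) = 16.0
d((-13, 1), (-13, -4)) = 5.0 <-- minimum
d((-13, 1), (17, 17)) = 34.0
d((-13, 1), (-17, 7)) = 7.2111
d((-13, 17), (-13, -4)) = 21.0
d((-13, 17), (17, 17)) = 30.0
d((-13, 17), (-17, 7)) = 10.7703
d((-13, -4), (17, 17)) = 36.6197
d((-13, -4), (-17, 7)) = 11.7047
d((17, 17), (-17, 7)) = 35.4401

Closest pair: (-13, 1) and (-13, -4) with distance 5.0

The closest pair is (-13, 1) and (-13, -4) with Euclidean distance 5.0. For 6 points, brute-force pairwise comparison is shown above. For large n, the divide-and-conquer algorithm (sort by x, recurse on halves, check the dividing strip) achieves O(n log n).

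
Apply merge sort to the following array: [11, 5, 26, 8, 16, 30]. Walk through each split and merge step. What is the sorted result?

Merge sort trace:

Split: [11, 5, 26, 8, 16, 30] -> [11, 5, 26] and [8, 16, 30]
  Split: [11, 5, 26] -> [11] and [5, 26]
    Split: [5, 26] -> [5] and [26]
    Merge: [5] + [26] -> [5, 26]
  Merge: [11] + [5, 26] -> [5, 11, 26]
  Split: [8, 16, 30] -> [8] and [16, 30]
    Split: [16, 30] -> [16] and [30]
    Merge: [16] + [30] -> [16, 30]
  Merge: [8] + [16, 30] -> [8, 16, 30]
Merge: [5, 11, 26] + [8, 16, 30] -> [5, 8, 11, 16, 26, 30]

Final sorted array: [5, 8, 11, 16, 26, 30]

The merge sort proceeds by recursively splitting the array and merging sorted halves.
After all merges, the sorted array is [5, 8, 11, 16, 26, 30].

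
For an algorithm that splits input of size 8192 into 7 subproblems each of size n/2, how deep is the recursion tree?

For divide and conquer with division factor 2:

Problem sizes at each level:
Level 0: 8192
Level 1: 4096
Level 2: 2048
Level 3: 1024
Level 4: 512
Level 5: 256
Level 6: 128
Level 7: 64
Level 8: 32
Level 9: 16
Level 10: 8
Level 11: 4
Level 12: 2
Level 13: 1

The root is level 0 and the size-1 base case is level 13 (the tree spans levels 0 through 13, i.e. 14 levels counting the root), so the depth is the number of divisions: log_2(8192) = 13

The recursion tree depth is log_2(8192) = 13. At each level, the problem size is divided by 2, so it takes 13 divisions to reduce to a base case of size 1. The algorithm makes 7 recursive calls at each level.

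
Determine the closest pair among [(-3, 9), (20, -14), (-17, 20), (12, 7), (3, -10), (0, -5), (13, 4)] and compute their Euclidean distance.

Computing all pairwise distances among 7 points:

d((-3, 9), (20, -14)) = 32.5269
d((-3, 9), (-17, 20)) = 17.8045
d((-3, 9), (12, 7)) = 15.1327
d((-3, 9), (3, -10)) = 19.9249
d((-3, 9), (0, -5)) = 14.3178
d((-3, 9), (13, 4)) = 16.7631
d((20, -14), (-17, 20)) = 50.2494
d((20, -14), (12, 7)) = 22.4722
d((20, -14), (3, -10)) = 17.4642
d((20, -14), (0, -5)) = 21.9317
d((20, -14), (13, 4)) = 19.3132
d((-17, 20), (12, 7)) = 31.7805
d((-17, 20), (3, -10)) = 36.0555
d((-17, 20), (0, -5)) = 30.2324
d((-17, 20), (13, 4)) = 34.0
d((12, 7), (3, -10)) = 19.2354
d((12, 7), (0, -5)) = 16.9706
d((12, 7), (13, 4)) = 3.1623 <-- minimum
d((3, -10), (0, -5)) = 5.831
d((3, -10), (13, 4)) = 17.2047
d((0, -5), (13, 4)) = 15.8114

Closest pair: (12, 7) and (13, 4) with distance 3.1623

The closest pair is (12, 7) and (13, 4) with Euclidean distance 3.1623. For 7 points, brute-force pairwise comparison is shown above. For large n, the divide-and-conquer algorithm (sort by x, recurse on halves, check the dividing strip) achieves O(n log n).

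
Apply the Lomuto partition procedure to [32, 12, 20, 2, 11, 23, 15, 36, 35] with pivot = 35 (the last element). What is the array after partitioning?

Lomuto partition with pivot = 35:

Initial array: [32, 12, 20, 2, 11, 23, 15, 36, 35]

arr[0]=32 <= 35: swap with position 0, array becomes [32, 12, 20, 2, 11, 23, 15, 36, 35]
arr[1]=12 <= 35: swap with position 1, array becomes [32, 12, 20, 2, 11, 23, 15, 36, 35]
arr[2]=20 <= 35: swap with position 2, array becomes [32, 12, 20, 2, 11, 23, 15, 36, 35]
arr[3]=2 <= 35: swap with position 3, array becomes [32, 12, 20, 2, 11, 23, 15, 36, 35]
arr[4]=11 <= 35: swap with position 4, array becomes [32, 12, 20, 2, 11, 23, 15, 36, 35]
arr[5]=23 <= 35: swap with position 5, array becomes [32, 12, 20, 2, 11, 23, 15, 36, 35]
arr[6]=15 <= 35: swap with position 6, array becomes [32, 12, 20, 2, 11, 23, 15, 36, 35]
arr[7]=36 > 35: no swap

Place pivot at position 7: [32, 12, 20, 2, 11, 23, 15, 35, 36]
Pivot position: 7

After partitioning with pivot 35, the array becomes [32, 12, 20, 2, 11, 23, 15, 35, 36]. The pivot is placed at index 7. All elements to the left of the pivot are <= 35, and all elements to the right are > 35.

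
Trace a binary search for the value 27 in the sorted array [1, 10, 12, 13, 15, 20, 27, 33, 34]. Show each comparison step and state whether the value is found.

Binary search for 27 in [1, 10, 12, 13, 15, 20, 27, 33, 34]:

lo=0, hi=8, mid=4, arr[mid]=15 -> 15 < 27, search right half
lo=5, hi=8, mid=6, arr[mid]=27 -> Found target at index 6!

Binary search finds 27 at index 6 after 2 comparisons. The search repeatedly halves the search space by comparing with the middle element.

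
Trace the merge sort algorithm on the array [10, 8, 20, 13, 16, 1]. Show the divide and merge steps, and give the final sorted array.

Merge sort trace:

Split: [10, 8, 20, 13, 16, 1] -> [10, 8, 20] and [13, 16, 1]
  Split: [10, 8, 20] -> [10] and [8, 20]
    Split: [8, 20] -> [8] and [20]
    Merge: [8] + [20] -> [8, 20]
  Merge: [10] + [8, 20] -> [8, 10, 20]
  Split: [13, 16, 1] -> [13] and [16, 1]
    Split: [16, 1] -> [16] and [1]
    Merge: [16] + [1] -> [1, 16]
  Merge: [13] + [1, 16] -> [1, 13, 16]
Merge: [8, 10, 20] + [1, 13, 16] -> [1, 8, 10, 13, 16, 20]

Final sorted array: [1, 8, 10, 13, 16, 20]

The merge sort proceeds by recursively splitting the array and merging sorted halves.
After all merges, the sorted array is [1, 8, 10, 13, 16, 20].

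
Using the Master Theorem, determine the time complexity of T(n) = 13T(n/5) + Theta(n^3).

Master Theorem for T(n) = 13T(n/5) + O(n^3):

a = 13, b = 5, c = 3
log_b(a) = log_5(13) = 1.5937

Case 3: c = 3 > log_5(13) = 1.5937
T(n) = O(n^3) = O(n^3)

For T(n) = 13T(n/5) + O(n^3): log_5(13) = 1.5937. This is Case 3 of the Master Theorem (c > log_b(a), work dominated by root), giving O(n^3).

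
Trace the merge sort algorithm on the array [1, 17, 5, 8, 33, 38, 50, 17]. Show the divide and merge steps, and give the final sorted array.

Merge sort trace:

Split: [1, 17, 5, 8, 33, 38, 50, 17] -> [1, 17, 5, 8] and [33, 38, 50, 17]
  Split: [1, 17, 5, 8] -> [1, 17] and [5, 8]
    Split: [1, 17] -> [1] and [17]
    Merge: [1] + [17] -> [1, 17]
    Split: [5, 8] -> [5] and [8]
    Merge: [5] + [8] -> [5, 8]
  Merge: [1, 17] + [5, 8] -> [1, 5, 8, 17]
  Split: [33, 38, 50, 17] -> [33, 38] and [50, 17]
    Split: [33, 38] -> [33] and [38]
    Merge: [33] + [38] -> [33, 38]
    Split: [50, 17] -> [50] and [17]
    Merge: [50] + [17] -> [17, 50]
  Merge: [33, 38] + [17, 50] -> [17, 33, 38, 50]
Merge: [1, 5, 8, 17] + [17, 33, 38, 50] -> [1, 5, 8, 17, 17, 33, 38, 50]

Final sorted array: [1, 5, 8, 17, 17, 33, 38, 50]

The merge sort proceeds by recursively splitting the array and merging sorted halves.
After all merges, the sorted array is [1, 5, 8, 17, 17, 33, 38, 50].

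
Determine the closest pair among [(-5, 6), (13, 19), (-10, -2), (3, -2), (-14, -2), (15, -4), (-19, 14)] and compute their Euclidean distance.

Computing all pairwise distances among 7 points:

d((-5, 6), (13, 19)) = 22.2036
d((-5, 6), (-10, -2)) = 9.434
d((-5, 6), (3, -2)) = 11.3137
d((-5, 6), (-14, -2)) = 12.0416
d((-5, 6), (15, -4)) = 22.3607
d((-5, 6), (-19, 14)) = 16.1245
d((13, 19), (-10, -2)) = 31.1448
d((13, 19), (3, -2)) = 23.2594
d((13, 19), (-14, -2)) = 34.2053
d((13, 19), (15, -4)) = 23.0868
d((13, 19), (-19, 14)) = 32.3883
d((-10, -2), (3, -2)) = 13.0
d((-10, -2), (-14, -2)) = 4.0 <-- minimum
d((-10, -2), (15, -4)) = 25.0799
d((-10, -2), (-19, 14)) = 18.3576
d((3, -2), (-14, -2)) = 17.0
d((3, -2), (15, -4)) = 12.1655
d((3, -2), (-19, 14)) = 27.2029
d((-14, -2), (15, -4)) = 29.0689
d((-14, -2), (-19, 14)) = 16.7631
d((15, -4), (-19, 14)) = 38.4708

Closest pair: (-10, -2) and (-14, -2) with distance 4.0

The closest pair is (-10, -2) and (-14, -2) with Euclidean distance 4.0. For 7 points, brute-force pairwise comparison is shown above. For large n, the divide-and-conquer algorithm (sort by x, recurse on halves, check the dividing strip) achieves O(n log n).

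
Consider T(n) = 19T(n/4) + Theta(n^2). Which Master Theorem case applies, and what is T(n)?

Master Theorem for T(n) = 19T(n/4) + O(n^2):

a = 19, b = 4, c = 2
log_b(a) = log_4(19) = 2.1240

Case 1: c = 2 < log_4(19) = 2.1240
T(n) = O(n^(log_4 19))

For T(n) = 19T(n/4) + O(n^2): log_4(19) = 2.1240. This is Case 1 of the Master Theorem (c < log_b(a), work dominated by leaves), giving O(n^(log_4 19)).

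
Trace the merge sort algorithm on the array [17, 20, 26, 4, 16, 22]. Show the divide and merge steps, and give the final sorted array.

Merge sort trace:

Split: [17, 20, 26, 4, 16, 22] -> [17, 20, 26] and [4, 16, 22]
  Split: [17, 20, 26] -> [17] and [20, 26]
    Split: [20, 26] -> [20] and [26]
    Merge: [20] + [26] -> [20, 26]
  Merge: [17] + [20, 26] -> [17, 20, 26]
  Split: [4, 16, 22] -> [4] and [16, 22]
    Split: [16, 22] -> [16] and [22]
    Merge: [16] + [22] -> [16, 22]
  Merge: [4] + [16, 22] -> [4, 16, 22]
Merge: [17, 20, 26] + [4, 16, 22] -> [4, 16, 17, 20, 22, 26]

Final sorted array: [4, 16, 17, 20, 22, 26]

The merge sort proceeds by recursively splitting the array and merging sorted halves.
After all merges, the sorted array is [4, 16, 17, 20, 22, 26].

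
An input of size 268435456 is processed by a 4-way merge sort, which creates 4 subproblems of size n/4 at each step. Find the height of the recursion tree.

For divide and conquer with division factor 4:

Problem sizes at each level:
Level 0: 268435456
Level 1: 67108864
Level 2: 16777216
Level 3: 4194304
Level 4: 1048576
Level 5: 262144
Level 6: 65536
Level 7: 16384
Level 8: 4096
Level 9: 1024
Level 10: 256
Level 11: 64
Level 12: 16
Level 13: 4
Level 14: 1

The root is level 0 and the size-1 base case is level 14 (the tree spans levels 0 through 14, i.e. 15 levels counting the root), so the depth is the number of divisions: log_4(268435456) = 14

The recursion tree depth is log_4(268435456) = 14. At each level, the problem size is divided by 4, so it takes 14 divisions to reduce to a base case of size 1. The algorithm makes 4 recursive calls at each level.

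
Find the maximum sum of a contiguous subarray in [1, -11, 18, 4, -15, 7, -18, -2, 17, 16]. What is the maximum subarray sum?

Using Kadane's algorithm on [1, -11, 18, 4, -15, 7, -18, -2, 17, 16]:

Scanning through the array:
Position 1 (value -11): max_ending_here = -10, max_so_far = 1
Position 2 (value 18): max_ending_here = 18, max_so_far = 18
Position 3 (value 4): max_ending_here = 22, max_so_far = 22
Position 4 (value -15): max_ending_here = 7, max_so_far = 22
Position 5 (value 7): max_ending_here = 14, max_so_far = 22
Position 6 (value -18): max_ending_here = -4, max_so_far = 22
Position 7 (value -2): max_ending_here = -2, max_so_far = 22
Position 8 (value 17): max_ending_here = 17, max_so_far = 22
Position 9 (value 16): max_ending_here = 33, max_so_far = 33

Maximum subarray: [17, 16]
Maximum sum: 33

The maximum subarray is [17, 16] with sum 33. This subarray runs from index 8 to index 9.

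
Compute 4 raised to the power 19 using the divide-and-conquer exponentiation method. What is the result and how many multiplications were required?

Computing 4^19 by squaring (build up from 4^1; each line after the first costs one multiplication):

4^1 = 4
4^2 = (4^1)^2 = 4^2 = 16
4^4 = (4^2)^2 = 16^2 = 256
4^8 = (4^4)^2 = 256^2 = 65536
4^9 = 4 * 4^8 = 4 * 65536 = 262144
4^18 = (4^9)^2 = 262144^2 = 68719476736
4^19 = 4 * 4^18 = 4 * 68719476736 = 274877906944

Result: 274877906944
Multiplications needed: 6 (6 lines after 4^1)

4^19 = 274877906944. Using exponentiation by squaring, this requires 6 multiplications. The key idea: if the exponent is even, square the half-power; if odd, multiply by the base once.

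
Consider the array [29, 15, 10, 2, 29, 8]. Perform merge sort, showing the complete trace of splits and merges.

Merge sort trace:

Split: [29, 15, 10, 2, 29, 8] -> [29, 15, 10] and [2, 29, 8]
  Split: [29, 15, 10] -> [29] and [15, 10]
    Split: [15, 10] -> [15] and [10]
    Merge: [15] + [10] -> [10, 15]
  Merge: [29] + [10, 15] -> [10, 15, 29]
  Split: [2, 29, 8] -> [2] and [29, 8]
    Split: [29, 8] -> [29] and [8]
    Merge: [29] + [8] -> [8, 29]
  Merge: [2] + [8, 29] -> [2, 8, 29]
Merge: [10, 15, 29] + [2, 8, 29] -> [2, 8, 10, 15, 29, 29]

Final sorted array: [2, 8, 10, 15, 29, 29]

The merge sort proceeds by recursively splitting the array and merging sorted halves.
After all merges, the sorted array is [2, 8, 10, 15, 29, 29].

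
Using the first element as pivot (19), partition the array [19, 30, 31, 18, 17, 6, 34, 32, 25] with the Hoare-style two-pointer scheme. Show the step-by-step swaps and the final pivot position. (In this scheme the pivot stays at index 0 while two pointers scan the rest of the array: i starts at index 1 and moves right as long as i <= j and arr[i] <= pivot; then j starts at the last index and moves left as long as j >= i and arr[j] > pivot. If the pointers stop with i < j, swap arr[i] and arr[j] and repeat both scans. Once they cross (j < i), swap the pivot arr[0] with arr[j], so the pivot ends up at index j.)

Hoare-style two-pointer partition with pivot = 19:

Initial array: [19, 30, 31, 18, 17, 6, 34, 32, 25]

Pointers start at i = 1, j = 8.
i stops at index 1 (arr[1]=30 > 19), j stops at index 5 (arr[5]=6 <= 19): swap arr[1] and arr[5], array becomes [19, 6, 31, 18, 17, 30, 34, 32, 25]
i stops at index 2 (arr[2]=31 > 19), j stops at index 4 (arr[4]=17 <= 19): swap arr[2] and arr[4], array becomes [19, 6, 17, 18, 31, 30, 34, 32, 25]
i ends at 4, j ends at 3: the pointers have crossed (j < i), so scanning stops.

Swap pivot arr[0] with arr[3] to place pivot at position 3: [18, 6, 17, 19, 31, 30, 34, 32, 25]
Pivot position: 3

After partitioning with pivot 19, the array becomes [18, 6, 17, 19, 31, 30, 34, 32, 25]. The pivot is placed at index 3. All elements to the left of the pivot are <= 19, and all elements to the right are > 19.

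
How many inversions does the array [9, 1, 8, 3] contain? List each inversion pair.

Finding inversions in [9, 1, 8, 3]:

(0, 1): arr[0]=9 > arr[1]=1
(0, 2): arr[0]=9 > arr[2]=8
(0, 3): arr[0]=9 > arr[3]=3
(2, 3): arr[2]=8 > arr[3]=3

Total inversions: 4

The array has 4 inversion(s): (0,1), (0,2), (0,3), (2,3). Each pair (i,j) satisfies i < j and arr[i] > arr[j].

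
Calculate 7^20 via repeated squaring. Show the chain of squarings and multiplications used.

Computing 7^20 by squaring (build up from 7^1; each line after the first costs one multiplication):

7^1 = 7
7^2 = (7^1)^2 = 7^2 = 49
7^4 = (7^2)^2 = 49^2 = 2401
7^5 = 7 * 7^4 = 7 * 2401 = 16807
7^10 = (7^5)^2 = 16807^2 = 282475249
7^20 = (7^10)^2 = 282475249^2 = 79792266297612001

Result: 79792266297612001
Multiplications needed: 5 (5 lines after 7^1)

7^20 = 79792266297612001. Using exponentiation by squaring, this requires 5 multiplications. The key idea: if the exponent is even, square the half-power; if odd, multiply by the base once.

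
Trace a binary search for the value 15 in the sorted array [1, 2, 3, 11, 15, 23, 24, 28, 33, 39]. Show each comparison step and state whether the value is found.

Binary search for 15 in [1, 2, 3, 11, 15, 23, 24, 28, 33, 39]:

lo=0, hi=9, mid=4, arr[mid]=15 -> Found target at index 4!

Binary search finds 15 at index 4 after 1 comparisons. The search repeatedly halves the search space by comparing with the middle element.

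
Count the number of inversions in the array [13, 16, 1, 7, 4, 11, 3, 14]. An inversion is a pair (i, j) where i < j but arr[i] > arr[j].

Finding inversions in [13, 16, 1, 7, 4, 11, 3, 14]:

(0, 2): arr[0]=13 > arr[2]=1
(0, 3): arr[0]=13 > arr[3]=7
(0, 4): arr[0]=13 > arr[4]=4
(0, 5): arr[0]=13 > arr[5]=11
(0, 6): arr[0]=13 > arr[6]=3
(1, 2): arr[1]=16 > arr[2]=1
(1, 3): arr[1]=16 > arr[3]=7
(1, 4): arr[1]=16 > arr[4]=4
(1, 5): arr[1]=16 > arr[5]=11
(1, 6): arr[1]=16 > arr[6]=3
(1, 7): arr[1]=16 > arr[7]=14
(3, 4): arr[3]=7 > arr[4]=4
(3, 6): arr[3]=7 > arr[6]=3
(4, 6): arr[4]=4 > arr[6]=3
(5, 6): arr[5]=11 > arr[6]=3

Total inversions: 15

The array has 15 inversion(s): (0,2), (0,3), (0,4), (0,5), (0,6), (1,2), (1,3), (1,4), (1,5), (1,6), (1,7), (3,4), (3,6), (4,6), (5,6). Each pair (i,j) satisfies i < j and arr[i] > arr[j].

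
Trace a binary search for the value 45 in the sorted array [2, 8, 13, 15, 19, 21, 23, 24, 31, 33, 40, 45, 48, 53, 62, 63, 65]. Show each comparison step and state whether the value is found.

Binary search for 45 in [2, 8, 13, 15, 19, 21, 23, 24, 31, 33, 40, 45, 48, 53, 62, 63, 65]:

lo=0, hi=16, mid=8, arr[mid]=31 -> 31 < 45, search right half
lo=9, hi=16, mid=12, arr[mid]=48 -> 48 > 45, search left half
lo=9, hi=11, mid=10, arr[mid]=40 -> 40 < 45, search right half
lo=11, hi=11, mid=11, arr[mid]=45 -> Found target at index 11!

Binary search finds 45 at index 11 after 4 comparisons. The search repeatedly halves the search space by comparing with the middle element.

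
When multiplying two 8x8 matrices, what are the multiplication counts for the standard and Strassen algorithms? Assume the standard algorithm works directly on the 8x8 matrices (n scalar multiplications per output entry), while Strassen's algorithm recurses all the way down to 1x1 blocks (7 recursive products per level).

Matrix multiplication for 8x8 matrices:

Standard algorithm: 8^3 = 512 multiplications
Strassen's algorithm: 7^(log2(8)) = 7^3 = 343 multiplications
Savings: 512 - 343 = 169 multiplications

Standard: 512 multiplications (8^3). Strassen: 343 multiplications (7^3). Strassen reduces 8 recursive multiplications to 7 at each level.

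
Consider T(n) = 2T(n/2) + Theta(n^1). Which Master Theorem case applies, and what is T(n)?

Master Theorem for T(n) = 2T(n/2) + O(n^1):

a = 2, b = 2, c = 1
log_b(a) = log_2(2) = 1.0000

Case 2: c = 1 = log_2(2) = 1.0000
T(n) = O(n^1 log n) = O(n log n)

For T(n) = 2T(n/2) + O(n^1): log_2(2) = 1.0000. This is Case 2 of the Master Theorem (c = log_b(a), equal work at all levels), giving O(n log n).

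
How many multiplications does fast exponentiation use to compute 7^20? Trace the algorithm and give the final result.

Computing 7^20 by squaring (build up from 7^1; each line after the first costs one multiplication):

7^1 = 7
7^2 = (7^1)^2 = 7^2 = 49
7^4 = (7^2)^2 = 49^2 = 2401
7^5 = 7 * 7^4 = 7 * 2401 = 16807
7^10 = (7^5)^2 = 16807^2 = 282475249
7^20 = (7^10)^2 = 282475249^2 = 79792266297612001

Result: 79792266297612001
Multiplications needed: 5 (5 lines after 7^1)

7^20 = 79792266297612001. Using exponentiation by squaring, this requires 5 multiplications. The key idea: if the exponent is even, square the half-power; if odd, multiply by the base once.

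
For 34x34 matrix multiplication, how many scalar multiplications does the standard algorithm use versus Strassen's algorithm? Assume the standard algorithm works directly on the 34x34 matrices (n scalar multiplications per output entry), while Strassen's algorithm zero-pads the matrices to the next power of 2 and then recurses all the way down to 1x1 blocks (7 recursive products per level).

Matrix multiplication for 34x34 matrices:

Strassen's algorithm requires power-of-2 dimensions. Pad 34x34 to 64x64 (next power of 2).

Standard algorithm: 34^3 = 39304 multiplications
Strassen's algorithm: 7^(log2(64)) = 7^6 = 117649 multiplications
Difference: 39304 - 117649 = -78345 (Strassen uses MORE here due to padding overhead — for small or just-over-power-of-2 n, padding can outweigh the per-level savings)

Standard: 39304 multiplications (34^3). Strassen: 117649 multiplications (7^6, after padding to 64x64). Strassen reduces 8 recursive multiplications to 7 at each level.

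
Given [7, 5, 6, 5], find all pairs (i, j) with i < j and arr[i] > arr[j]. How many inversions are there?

Finding inversions in [7, 5, 6, 5]:

(0, 1): arr[0]=7 > arr[1]=5
(0, 2): arr[0]=7 > arr[2]=6
(0, 3): arr[0]=7 > arr[3]=5
(2, 3): arr[2]=6 > arr[3]=5

Total inversions: 4

The array has 4 inversion(s): (0,1), (0,2), (0,3), (2,3). Each pair (i,j) satisfies i < j and arr[i] > arr[j].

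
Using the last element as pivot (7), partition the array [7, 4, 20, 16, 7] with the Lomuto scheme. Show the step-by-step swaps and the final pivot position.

Lomuto partition with pivot = 7:

Initial array: [7, 4, 20, 16, 7]

arr[0]=7 <= 7: swap with position 0, array becomes [7, 4, 20, 16, 7]
arr[1]=4 <= 7: swap with position 1, array becomes [7, 4, 20, 16, 7]
arr[2]=20 > 7: no swap
arr[3]=16 > 7: no swap

Place pivot at position 2: [7, 4, 7, 16, 20]
Pivot position: 2

After partitioning with pivot 7, the array becomes [7, 4, 7, 16, 20]. The pivot is placed at index 2. All elements to the left of the pivot are <= 7, and all elements to the right are > 7.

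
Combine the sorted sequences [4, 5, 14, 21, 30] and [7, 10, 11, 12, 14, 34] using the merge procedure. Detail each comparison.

Merging process:

Compare 4 vs 7: take 4 from left. Merged: [4]
Compare 5 vs 7: take 5 from left. Merged: [4, 5]
Compare 14 vs 7: take 7 from right. Merged: [4, 5, 7]
Compare 14 vs 10: take 10 from right. Merged: [4, 5, 7, 10]
Compare 14 vs 11: take 11 from right. Merged: [4, 5, 7, 10, 11]
Compare 14 vs 12: take 12 from right. Merged: [4, 5, 7, 10, 11, 12]
Compare 14 vs 14: take 14 from left. Merged: [4, 5, 7, 10, 11, 12, 14]
Compare 21 vs 14: take 14 from right. Merged: [4, 5, 7, 10, 11, 12, 14, 14]
Compare 21 vs 34: take 21 from left. Merged: [4, 5, 7, 10, 11, 12, 14, 14, 21]
Compare 30 vs 34: take 30 from left. Merged: [4, 5, 7, 10, 11, 12, 14, 14, 21, 30]
Append remaining from right: [34]. Merged: [4, 5, 7, 10, 11, 12, 14, 14, 21, 30, 34]

Final merged array: [4, 5, 7, 10, 11, 12, 14, 14, 21, 30, 34]
Total comparisons: 10

The merged array is [4, 5, 7, 10, 11, 12, 14, 14, 21, 30, 34], requiring 10 comparisons. The merge step runs in O(n) time where n is the total number of elements.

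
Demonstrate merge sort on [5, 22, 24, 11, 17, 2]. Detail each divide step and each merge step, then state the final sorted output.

Merge sort trace:

Split: [5, 22, 24, 11, 17, 2] -> [5, 22, 24] and [11, 17, 2]
  Split: [5, 22, 24] -> [5] and [22, 24]
    Split: [22, 24] -> [22] and [24]
    Merge: [22] + [24] -> [22, 24]
  Merge: [5] + [22, 24] -> [5, 22, 24]
  Split: [11, 17, 2] -> [11] and [17, 2]
    Split: [17, 2] -> [17] and [2]
    Merge: [17] + [2] -> [2, 17]
  Merge: [11] + [2, 17] -> [2, 11, 17]
Merge: [5, 22, 24] + [2, 11, 17] -> [2, 5, 11, 17, 22, 24]

Final sorted array: [2, 5, 11, 17, 22, 24]

The merge sort proceeds by recursively splitting the array and merging sorted halves.
After all merges, the sorted array is [2, 5, 11, 17, 22, 24].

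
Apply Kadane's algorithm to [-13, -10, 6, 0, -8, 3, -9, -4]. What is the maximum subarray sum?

Using Kadane's algorithm on [-13, -10, 6, 0, -8, 3, -9, -4]:

Scanning through the array:
Position 1 (value -10): max_ending_here = -10, max_so_far = -10
Position 2 (value 6): max_ending_here = 6, max_so_far = 6
Position 3 (value 0): max_ending_here = 6, max_so_far = 6
Position 4 (value -8): max_ending_here = -2, max_so_far = 6
Position 5 (value 3): max_ending_here = 3, max_so_far = 6
Position 6 (value -9): max_ending_here = -6, max_so_far = 6
Position 7 (value -4): max_ending_here = -4, max_so_far = 6

Maximum subarray: [6]
Maximum sum: 6

The maximum subarray is [6] with sum 6. This subarray runs from index 2 to index 2.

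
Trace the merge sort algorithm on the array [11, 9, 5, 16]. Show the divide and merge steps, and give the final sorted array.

Merge sort trace:

Split: [11, 9, 5, 16] -> [11, 9] and [5, 16]
  Split: [11, 9] -> [11] and [9]
  Merge: [11] + [9] -> [9, 11]
  Split: [5, 16] -> [5] and [16]
  Merge: [5] + [16] -> [5, 16]
Merge: [9, 11] + [5, 16] -> [5, 9, 11, 16]

Final sorted array: [5, 9, 11, 16]

The merge sort proceeds by recursively splitting the array and merging sorted halves.
After all merges, the sorted array is [5, 9, 11, 16].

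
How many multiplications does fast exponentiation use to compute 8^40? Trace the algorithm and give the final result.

Computing 8^40 by squaring (build up from 8^1; each line after the first costs one multiplication):

8^1 = 8
8^2 = (8^1)^2 = 8^2 = 64
8^4 = (8^2)^2 = 64^2 = 4096
8^5 = 8 * 8^4 = 8 * 4096 = 32768
8^10 = (8^5)^2 = 32768^2 = 1073741824
8^20 = (8^10)^2 = 1073741824^2 = 1152921504606846976
8^40 = (8^20)^2 = 1152921504606846976^2 = 1329227995784915872903807060280344576

Result: 1329227995784915872903807060280344576
Multiplications needed: 6 (6 lines after 8^1)

8^40 = 1329227995784915872903807060280344576. Using exponentiation by squaring, this requires 6 multiplications. The key idea: if the exponent is even, square the half-power; if odd, multiply by the base once.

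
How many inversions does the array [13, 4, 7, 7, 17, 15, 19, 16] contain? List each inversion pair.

Finding inversions in [13, 4, 7, 7, 17, 15, 19, 16]:

(0, 1): arr[0]=13 > arr[1]=4
(0, 2): arr[0]=13 > arr[2]=7
(0, 3): arr[0]=13 > arr[3]=7
(4, 5): arr[4]=17 > arr[5]=15
(4, 7): arr[4]=17 > arr[7]=16
(6, 7): arr[6]=19 > arr[7]=16

Total inversions: 6

The array has 6 inversion(s): (0,1), (0,2), (0,3), (4,5), (4,7), (6,7). Each pair (i,j) satisfies i < j and arr[i] > arr[j].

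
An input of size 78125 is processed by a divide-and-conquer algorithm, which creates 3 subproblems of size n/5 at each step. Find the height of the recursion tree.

For divide and conquer with division factor 5:

Problem sizes at each level:
Level 0: 78125
Level 1: 15625
Level 2: 3125
Level 3: 625
Level 4: 125
Level 5: 25
Level 6: 5
Level 7: 1

The root is level 0 and the size-1 base case is level 7 (the tree spans levels 0 through 7, i.e. 8 levels counting the root), so the depth is the number of divisions: log_5(78125) = 7

The recursion tree depth is log_5(78125) = 7. At each level, the problem size is divided by 5, so it takes 7 divisions to reduce to a base case of size 1. The algorithm makes 3 recursive calls at each level.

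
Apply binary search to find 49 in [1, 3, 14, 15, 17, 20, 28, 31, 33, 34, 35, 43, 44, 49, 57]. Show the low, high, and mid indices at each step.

Binary search for 49 in [1, 3, 14, 15, 17, 20, 28, 31, 33, 34, 35, 43, 44, 49, 57]:

lo=0, hi=14, mid=7, arr[mid]=31 -> 31 < 49, search right half
lo=8, hi=14, mid=11, arr[mid]=43 -> 43 < 49, search right half
lo=12, hi=14, mid=13, arr[mid]=49 -> Found target at index 13!

Binary search finds 49 at index 13 after 3 comparisons. The search repeatedly halves the search space by comparing with the middle element.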